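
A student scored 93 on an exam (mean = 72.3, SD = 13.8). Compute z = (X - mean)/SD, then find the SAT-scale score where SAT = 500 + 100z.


z = (X - mean) / SD = (93 - 72.3) / 13.8
z = 20.7 / 13.8
z = 1.5
SAT-scale = SAT = 500 + 100z
Carry z at full precision (z = 20.7 / 13.8) into the conversion:
SAT-scale = 500 + 100 * (20.7 / 13.8) = 500 + 2070 / 13.8
SAT-scale = 500 + 150.0
SAT-scale = 650.0

650.0


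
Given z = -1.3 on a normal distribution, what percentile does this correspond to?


CDF(z) = 0.5 * (1 + erf(z/sqrt(2)))
erf(-0.9192) = -0.8064
CDF = 0.0968
Percentile rank = 0.0968 * 100 = 9.68

9.68


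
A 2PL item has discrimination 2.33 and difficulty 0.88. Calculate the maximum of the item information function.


For 2PL, max info at theta = b = 0.88
I_max = a^2 / 4 = 2.33^2 / 4
= 5.4289 / 4
I_max = 1.3572

1.3572


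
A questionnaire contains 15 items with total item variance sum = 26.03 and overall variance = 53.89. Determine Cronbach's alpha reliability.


alpha = (k/(k-1)) * (1 - sum(si^2)/s_total^2)
= (15/14) * (1 - 26.03/53.89)
alpha = 0.5539

0.5539


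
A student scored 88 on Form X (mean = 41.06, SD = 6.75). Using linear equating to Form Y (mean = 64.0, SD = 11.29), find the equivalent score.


slope = SD_Y / SD_X = 11.29 / 6.75 ~ 1.6726
intercept = mean_Y - slope * mean_X = 64.0 - (11.29 / 6.75) * 41.06 ~ -4.6767
Y = slope * X + intercept. To avoid rounding drift from the rounded slope/intercept, evaluate the equivalent form Y = mean_Y + SD_Y * (X - mean_X) / SD_X at full precision:
Y = 64.0 + 11.29 * (88 - 41.06) / 6.75
Y = 64.0 + 11.29 * 46.94 / 6.75
Y = 64.0 + 529.9526 / 6.75
Y = 64.0 + 78.5115
Y = 142.5115

142.5115


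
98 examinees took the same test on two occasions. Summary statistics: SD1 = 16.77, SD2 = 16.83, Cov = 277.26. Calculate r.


r = cov(X,Y) / (SD_X * SD_Y)
r = 277.26 / (16.77 * 16.83)
r = 277.26 / 282.2391
r = 0.9824

0.9824


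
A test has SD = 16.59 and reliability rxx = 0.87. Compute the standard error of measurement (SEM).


SEM = SD * sqrt(1 - rxx)
SEM = 16.59 * sqrt(1 - 0.87)
SEM = 16.59 * sqrt(0.13) = 16.59 * 0.360555
SEM = 5.9816

5.9816


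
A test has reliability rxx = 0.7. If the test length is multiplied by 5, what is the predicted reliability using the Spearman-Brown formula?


r_new = (n * rxx) / (1 + (n-1) * rxx)
r_new = (5 * 0.7) / (1 + 4 * 0.7)
r_new = 3.5 / 3.8
r_new = 0.9211

0.9211


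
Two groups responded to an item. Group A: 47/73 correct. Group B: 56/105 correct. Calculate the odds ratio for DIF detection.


Odds_A = 47/26 = 1.8077
Odds_B = 56/49 = 1.1429
OR = Odds_A / Odds_B = 1.8077 / 1.1429
Exactly, OR = (47 * 49) / (26 * 56) = 2303 / 1456
OR = 1.5817

1.5817


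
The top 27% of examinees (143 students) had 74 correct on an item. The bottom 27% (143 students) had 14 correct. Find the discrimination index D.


p_upper = 74/143 = 0.5175
p_lower = 14/143 = 0.0979
D = 0.5175 - 0.0979 = 0.4196

0.4196


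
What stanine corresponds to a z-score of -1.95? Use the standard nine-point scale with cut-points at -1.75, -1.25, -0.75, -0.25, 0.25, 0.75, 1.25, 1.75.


Stanine boundaries: [-1.75, -1.25, -0.75, -0.25, 0.25, 0.75, 1.25, 1.75]
z = -1.95
Check each boundary:
  z < -1.75
  z < -1.25
  z < -0.75
  z < -0.25
  z < 0.25
  z < 0.75
  z < 1.25
  z < 1.75
Highest qualifying boundary gives stanine = 1

1


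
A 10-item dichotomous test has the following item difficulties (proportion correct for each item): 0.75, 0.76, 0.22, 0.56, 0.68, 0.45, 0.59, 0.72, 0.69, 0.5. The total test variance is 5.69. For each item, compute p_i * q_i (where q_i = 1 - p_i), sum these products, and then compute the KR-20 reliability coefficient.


For each item, compute p_i * q_i:
  Item 1: 0.75 * 0.25 = 0.1875
  Item 2: 0.76 * 0.24 = 0.1824
  Item 3: 0.22 * 0.78 = 0.1716
  Item 4: 0.56 * 0.44 = 0.2464
  Item 5: 0.68 * 0.32 = 0.2176
  Item 6: 0.45 * 0.55 = 0.2475
  Item 7: 0.59 * 0.41 = 0.2419
  Item 8: 0.72 * 0.28 = 0.2016
  Item 9: 0.69 * 0.31 = 0.2139
  Item 10: 0.5 * 0.5 = 0.25
Sum(p_i * q_i) = 0.1875 + 0.1824 + 0.1716 + 0.2464 + 0.2176 + 0.2475 + 0.2419 + 0.2016 + 0.2139 + 0.25 = 2.1604
KR-20 = (k/(k-1)) * (1 - Sum(p_i*q_i) / Var_total)
= (10/9) * (1 - 2.1604/5.69)
= 1.1111 * 0.6203
KR-20 = 0.6892

0.6892


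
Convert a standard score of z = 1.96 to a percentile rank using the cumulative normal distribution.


CDF(z) = 0.5 * (1 + erf(z/sqrt(2)))
erf(1.3859) = 0.95
CDF = 0.975
Percentile rank = 0.975 * 100 = 97.5

97.5


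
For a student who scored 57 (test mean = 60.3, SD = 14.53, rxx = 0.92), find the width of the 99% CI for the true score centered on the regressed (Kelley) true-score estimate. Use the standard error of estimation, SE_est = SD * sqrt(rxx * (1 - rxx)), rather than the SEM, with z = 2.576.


True score estimate = 0.92*57 + 0.08*60.3 = 57.264
SE_est = SD * sqrt(rxx * (1 - rxx)) = 14.53 * sqrt(0.92 * 0.08) = 14.53 * sqrt(0.0736) = 3.94189
CI = T_est +/- z * SE_est, so width = 2 * z * SE_est = 2 * 2.576 * 3.94189
Width = 20.3086

20.3086


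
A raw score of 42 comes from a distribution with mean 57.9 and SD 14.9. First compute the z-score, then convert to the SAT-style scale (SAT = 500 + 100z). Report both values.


z = (X - mean) / SD = (42 - 57.9) / 14.9
z = -15.9 / 14.9
z = -1.0671
SAT-scale = SAT = 500 + 100z
Carry z at full precision (z = -15.9 / 14.9) into the conversion:
SAT-scale = 500 + 100 * (-15.9 / 14.9) = 500 + -1590 / 14.9
SAT-scale = 500 + -106.7114
SAT-scale = 393.2886

393.2886


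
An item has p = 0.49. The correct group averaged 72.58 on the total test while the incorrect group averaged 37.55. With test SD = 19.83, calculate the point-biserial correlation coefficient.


q = 1 - p = 0.51
rpb = ((M1 - M0) / SD) * sqrt(p * q)
rpb = ((72.58 - 37.55) / 19.83) * sqrt(0.49 * 0.51)
rpb = 0.8831

0.8831


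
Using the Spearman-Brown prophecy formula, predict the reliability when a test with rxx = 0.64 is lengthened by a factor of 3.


r_new = (n * rxx) / (1 + (n-1) * rxx)
r_new = (3 * 0.64) / (1 + 2 * 0.64)
r_new = 1.92 / 2.28
r_new = 0.8421

0.8421


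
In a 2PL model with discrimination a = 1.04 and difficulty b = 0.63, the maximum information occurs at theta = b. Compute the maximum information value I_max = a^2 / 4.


For 2PL, max info at theta = b = 0.63
I_max = a^2 / 4 = 1.04^2 / 4
= 1.0816 / 4
I_max = 0.2704

0.2704


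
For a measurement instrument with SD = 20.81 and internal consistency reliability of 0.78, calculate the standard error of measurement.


SEM = SD * sqrt(1 - rxx)
SEM = 20.81 * sqrt(1 - 0.78)
SEM = 20.81 * sqrt(0.22) = 20.81 * 0.469042
SEM = 9.7608

9.7608


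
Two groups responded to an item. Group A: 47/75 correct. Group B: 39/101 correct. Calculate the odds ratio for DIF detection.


Odds_A = 47/28 = 1.6786
Odds_B = 39/62 = 0.629
OR = Odds_A / Odds_B = 1.6786 / 0.629
Exactly, OR = (47 * 62) / (28 * 39) = 2914 / 1092
OR = 2.6685

2.6685


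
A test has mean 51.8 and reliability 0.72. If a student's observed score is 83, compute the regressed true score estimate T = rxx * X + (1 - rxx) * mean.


T_est = rxx * X + (1 - rxx) * mean
T_est = 0.72 * 83 + 0.28 * 51.8
T_est = 59.76 + 14.504
T_est = 74.264

74.264


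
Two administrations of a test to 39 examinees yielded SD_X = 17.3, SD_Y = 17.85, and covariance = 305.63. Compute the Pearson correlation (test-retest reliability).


r = cov(X,Y) / (SD_X * SD_Y)
r = 305.63 / (17.3 * 17.85)
r = 305.63 / 308.805
r = 0.9897

0.9897


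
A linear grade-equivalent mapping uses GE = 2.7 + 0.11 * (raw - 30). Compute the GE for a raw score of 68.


raw - median = 68 - 30 = 38
slope * diff = 0.11 * 38 = 4.18
GE = 2.7 + 4.18
GE = 6.88

6.88


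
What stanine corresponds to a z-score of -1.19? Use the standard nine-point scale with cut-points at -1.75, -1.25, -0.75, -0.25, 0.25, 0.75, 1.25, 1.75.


Stanine boundaries: [-1.75, -1.25, -0.75, -0.25, 0.25, 0.75, 1.25, 1.75]
z = -1.19
Check each boundary:
  z >= -1.75 -> could be stanine 2
  z >= -1.25 -> could be stanine 3
  z < -0.75
  z < -0.25
  z < 0.25
  z < 0.75
  z < 1.25
  z < 1.75
Highest qualifying boundary gives stanine = 3

3


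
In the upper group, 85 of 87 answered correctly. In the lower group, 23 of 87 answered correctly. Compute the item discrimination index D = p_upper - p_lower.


p_upper = 85/87 = 0.977
p_lower = 23/87 = 0.2644
D = 0.977 - 0.2644 = 0.7126

0.7126


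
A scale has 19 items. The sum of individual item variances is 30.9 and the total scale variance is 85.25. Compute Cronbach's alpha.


alpha = (k/(k-1)) * (1 - sum(si^2)/s_total^2)
= (19/18) * (1 - 30.9/85.25)
alpha = 0.673

0.673


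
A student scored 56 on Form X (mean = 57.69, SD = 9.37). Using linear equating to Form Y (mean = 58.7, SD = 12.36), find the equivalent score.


slope = SD_Y / SD_X = 12.36 / 9.37 ~ 1.3191
intercept = mean_Y - slope * mean_X = 58.7 - (12.36 / 9.37) * 57.69 ~ -17.3991
Y = slope * X + intercept. To avoid rounding drift from the rounded slope/intercept, evaluate the equivalent form Y = mean_Y + SD_Y * (X - mean_X) / SD_X at full precision:
Y = 58.7 + 12.36 * (56 - 57.69) / 9.37
Y = 58.7 - 12.36 * 1.69 / 9.37
Y = 58.7 - 20.8884 / 9.37
Y = 58.7 - 2.2293
Y = 56.4707

56.4707


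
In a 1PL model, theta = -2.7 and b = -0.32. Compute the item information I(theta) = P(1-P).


P = 1/(1+exp(-(-2.7--0.32))) = 0.0847
I = P*(1-P) = 0.0847 * 0.9153
I = 0.0775

0.0775


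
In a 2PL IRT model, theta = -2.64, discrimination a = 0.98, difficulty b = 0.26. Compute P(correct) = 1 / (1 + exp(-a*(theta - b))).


a*(theta - b) = 0.98 * (-2.64 - 0.26) = -2.842
exp(--2.842) = 17.15
P = 1 / (1 + 17.15)
P = 0.0551

0.0551


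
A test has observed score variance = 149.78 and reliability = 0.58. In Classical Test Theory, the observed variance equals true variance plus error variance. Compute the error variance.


var_true = rxx * var_obs = 0.58 * 149.78 = 86.8724
var_error = var_obs - var_true
var_error = 149.78 - 86.8724
var_error = 62.9076

62.9076


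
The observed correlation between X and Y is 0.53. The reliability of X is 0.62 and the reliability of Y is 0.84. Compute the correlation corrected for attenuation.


r_corrected = rxy / sqrt(rxx * ryy)
= 0.53 / sqrt(0.62 * 0.84)
= 0.53 / sqrt(0.5208)
= 0.53 / 0.721665
r_corrected = 0.7344

0.7344


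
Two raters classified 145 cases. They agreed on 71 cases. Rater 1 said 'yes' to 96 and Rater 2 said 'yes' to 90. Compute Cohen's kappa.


P_o = 71/145 = 0.489655
P_e = (96*90 + 49*55) / 21025 = 0.53912
kappa = (P_o - P_e) / (1 - P_e)
kappa = (0.489655 - 0.53912) / (1 - 0.53912)
kappa = -0.1073

-0.1073


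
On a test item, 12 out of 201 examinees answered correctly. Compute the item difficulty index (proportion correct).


Item difficulty p = number correct / total examinees
p = 12 / 201
p = 0.0597

0.0597


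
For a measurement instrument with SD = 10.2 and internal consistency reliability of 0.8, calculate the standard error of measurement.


SEM = SD * sqrt(1 - rxx)
SEM = 10.2 * sqrt(1 - 0.8)
SEM = 10.2 * sqrt(0.2) = 10.2 * 0.447214
SEM = 4.5616

4.5616


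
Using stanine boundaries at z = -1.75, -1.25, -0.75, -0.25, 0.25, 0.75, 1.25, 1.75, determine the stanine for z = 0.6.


Stanine boundaries: [-1.75, -1.25, -0.75, -0.25, 0.25, 0.75, 1.25, 1.75]
z = 0.6
Check each boundary:
  z >= -1.75 -> could be stanine 2
  z >= -1.25 -> could be stanine 3
  z >= -0.75 -> could be stanine 4
  z >= -0.25 -> could be stanine 5
  z >= 0.25 -> could be stanine 6
  z < 0.75
  z < 1.25
  z < 1.75
Highest qualifying boundary gives stanine = 6

6


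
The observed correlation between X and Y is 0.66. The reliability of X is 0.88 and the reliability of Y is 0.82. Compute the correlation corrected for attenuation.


r_corrected = rxy / sqrt(rxx * ryy)
= 0.66 / sqrt(0.88 * 0.82)
= 0.66 / sqrt(0.7216)
= 0.66 / 0.84947
r_corrected = 0.777

0.777


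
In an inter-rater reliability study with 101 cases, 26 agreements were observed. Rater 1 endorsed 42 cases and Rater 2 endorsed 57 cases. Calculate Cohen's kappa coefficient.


P_o = 26/101 = 0.257426
P_e = (42*57 + 59*44) / 10201 = 0.489168
kappa = (P_o - P_e) / (1 - P_e)
kappa = (0.257426 - 0.489168) / (1 - 0.489168)
kappa = -0.4537

-0.4537


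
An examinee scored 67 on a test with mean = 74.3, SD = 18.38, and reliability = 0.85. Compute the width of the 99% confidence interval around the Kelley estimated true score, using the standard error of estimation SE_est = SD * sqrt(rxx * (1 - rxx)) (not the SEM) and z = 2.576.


True score estimate = 0.85*67 + 0.15*74.3 = 68.095
SE_est = SD * sqrt(rxx * (1 - rxx)) = 18.38 * sqrt(0.85 * 0.15) = 18.38 * sqrt(0.1275) = 6.562973
CI = T_est +/- z * SE_est, so width = 2 * z * SE_est = 2 * 2.576 * 6.562973
Width = 33.8124

33.8124


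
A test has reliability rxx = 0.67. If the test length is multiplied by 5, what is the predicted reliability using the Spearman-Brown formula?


r_new = (n * rxx) / (1 + (n-1) * rxx)
r_new = (5 * 0.67) / (1 + 4 * 0.67)
r_new = 3.35 / 3.68
r_new = 0.9103

0.9103


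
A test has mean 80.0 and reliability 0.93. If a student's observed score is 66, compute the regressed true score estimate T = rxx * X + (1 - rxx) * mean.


T_est = rxx * X + (1 - rxx) * mean
T_est = 0.93 * 66 + 0.07 * 80.0
T_est = 61.38 + 5.6
T_est = 66.98

66.98


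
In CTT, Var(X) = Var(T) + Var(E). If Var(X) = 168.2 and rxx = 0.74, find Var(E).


var_true = rxx * var_obs = 0.74 * 168.2 = 124.468
var_error = var_obs - var_true
var_error = 168.2 - 124.468
var_error = 43.732

43.732


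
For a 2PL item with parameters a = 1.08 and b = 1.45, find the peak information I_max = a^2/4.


For 2PL, max info at theta = b = 1.45
I_max = a^2 / 4 = 1.08^2 / 4
= 1.1664 / 4
I_max = 0.2916

0.2916


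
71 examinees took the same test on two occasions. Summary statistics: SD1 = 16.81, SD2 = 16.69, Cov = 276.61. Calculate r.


r = cov(X,Y) / (SD_X * SD_Y)
r = 276.61 / (16.81 * 16.69)
r = 276.61 / 280.5589
r = 0.9859

0.9859


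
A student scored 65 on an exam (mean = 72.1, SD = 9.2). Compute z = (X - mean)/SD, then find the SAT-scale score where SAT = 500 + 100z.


z = (X - mean) / SD = (65 - 72.1) / 9.2
z = -7.1 / 9.2
z = -0.7717
SAT-scale = SAT = 500 + 100z
Carry z at full precision (z = -7.1 / 9.2) into the conversion:
SAT-scale = 500 + 100 * (-7.1 / 9.2) = 500 + -710 / 9.2
SAT-scale = 500 + -77.1739
SAT-scale = 422.8261

422.8261


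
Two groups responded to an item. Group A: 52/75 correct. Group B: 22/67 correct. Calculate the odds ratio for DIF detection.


Odds_A = 52/23 = 2.2609
Odds_B = 22/45 = 0.4889
OR = Odds_A / Odds_B = 2.2609 / 0.4889
Exactly, OR = (52 * 45) / (23 * 22) = 2340 / 506
OR = 4.6245

4.6245


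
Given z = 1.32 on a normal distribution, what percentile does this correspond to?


CDF(z) = 0.5 * (1 + erf(z/sqrt(2)))
erf(0.9334) = 0.8132
CDF = 0.9066
Percentile rank = 0.9066 * 100 = 90.66

90.66


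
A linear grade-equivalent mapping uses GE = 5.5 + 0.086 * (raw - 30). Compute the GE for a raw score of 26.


raw - median = 26 - 30 = -4
slope * diff = 0.086 * -4 = -0.344
GE = 5.5 + -0.344
GE = 5.156

5.156


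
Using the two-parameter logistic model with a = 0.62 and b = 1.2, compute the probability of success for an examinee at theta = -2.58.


a*(theta - b) = 0.62 * (-2.58 - 1.2) = -2.3436
exp(--2.3436) = 10.4187
P = 1 / (1 + 10.4187)
P = 0.0876

0.0876


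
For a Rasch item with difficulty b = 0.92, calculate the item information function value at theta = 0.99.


P = 1/(1+exp(-(0.99-0.92))) = 0.5175
I = P*(1-P) = 0.5175 * 0.4825
I = 0.2497

0.2497


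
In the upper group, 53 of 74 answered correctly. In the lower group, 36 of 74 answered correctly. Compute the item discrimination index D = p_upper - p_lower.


p_upper = 53/74 = 0.7162
p_lower = 36/74 = 0.4865
D = 0.7162 - 0.4865 = 0.2297

0.2297


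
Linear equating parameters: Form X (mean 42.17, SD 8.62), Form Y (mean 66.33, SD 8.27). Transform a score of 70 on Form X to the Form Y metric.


slope = SD_Y / SD_X = 8.27 / 8.62 ~ 0.9594
intercept = mean_Y - slope * mean_X = 66.33 - (8.27 / 8.62) * 42.17 ~ 25.8722
Y = slope * X + intercept. To avoid rounding drift from the rounded slope/intercept, evaluate the equivalent form Y = mean_Y + SD_Y * (X - mean_X) / SD_X at full precision:
Y = 66.33 + 8.27 * (70 - 42.17) / 8.62
Y = 66.33 + 8.27 * 27.83 / 8.62
Y = 66.33 + 230.1541 / 8.62
Y = 66.33 + 26.7
Y = 93.03

93.03


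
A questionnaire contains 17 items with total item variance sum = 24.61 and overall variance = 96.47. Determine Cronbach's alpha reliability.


alpha = (k/(k-1)) * (1 - sum(si^2)/s_total^2)
= (17/16) * (1 - 24.61/96.47)
alpha = 0.7915

0.7915


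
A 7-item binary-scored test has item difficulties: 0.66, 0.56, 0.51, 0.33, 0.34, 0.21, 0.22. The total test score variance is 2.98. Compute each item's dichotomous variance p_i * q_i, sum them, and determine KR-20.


For each item, compute p_i * q_i:
  Item 1: 0.66 * 0.34 = 0.2244
  Item 2: 0.56 * 0.44 = 0.2464
  Item 3: 0.51 * 0.49 = 0.2499
  Item 4: 0.33 * 0.67 = 0.2211
  Item 5: 0.34 * 0.66 = 0.2244
  Item 6: 0.21 * 0.79 = 0.1659
  Item 7: 0.22 * 0.78 = 0.1716
Sum(p_i * q_i) = 0.2244 + 0.2464 + 0.2499 + 0.2211 + 0.2244 + 0.1659 + 0.1716 = 1.5037
KR-20 = (k/(k-1)) * (1 - Sum(p_i*q_i) / Var_total)
= (7/6) * (1 - 1.5037/2.98)
= 1.1667 * 0.4954
KR-20 = 0.578

0.578


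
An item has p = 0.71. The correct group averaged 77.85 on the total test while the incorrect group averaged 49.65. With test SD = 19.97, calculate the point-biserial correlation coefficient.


q = 1 - p = 0.29
rpb = ((M1 - M0) / SD) * sqrt(p * q)
rpb = ((77.85 - 49.65) / 19.97) * sqrt(0.71 * 0.29)
rpb = 0.6408

0.6408


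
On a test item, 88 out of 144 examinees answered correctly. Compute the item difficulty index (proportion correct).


Item difficulty p = number correct / total examinees
p = 88 / 144
p = 0.6111

0.6111


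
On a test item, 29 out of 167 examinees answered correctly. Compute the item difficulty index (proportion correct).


Item difficulty p = number correct / total examinees
p = 29 / 167
p = 0.1737

0.1737


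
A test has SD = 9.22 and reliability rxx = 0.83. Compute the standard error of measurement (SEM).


SEM = SD * sqrt(1 - rxx)
SEM = 9.22 * sqrt(1 - 0.83)
SEM = 9.22 * sqrt(0.17) = 9.22 * 0.412311
SEM = 3.8015

3.8015


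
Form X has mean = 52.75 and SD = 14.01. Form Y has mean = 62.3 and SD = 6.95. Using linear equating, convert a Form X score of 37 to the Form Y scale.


slope = SD_Y / SD_X = 6.95 / 14.01 ~ 0.4961
intercept = mean_Y - slope * mean_X = 62.3 - (6.95 / 14.01) * 52.75 ~ 36.1321
Y = slope * X + intercept. To avoid rounding drift from the rounded slope/intercept, evaluate the equivalent form Y = mean_Y + SD_Y * (X - mean_X) / SD_X at full precision:
Y = 62.3 + 6.95 * (37 - 52.75) / 14.01
Y = 62.3 - 6.95 * 15.75 / 14.01
Y = 62.3 - 109.4625 / 14.01
Y = 62.3 - 7.8132
Y = 54.4868

54.4868


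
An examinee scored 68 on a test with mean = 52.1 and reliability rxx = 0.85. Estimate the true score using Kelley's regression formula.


T_est = rxx * X + (1 - rxx) * mean
T_est = 0.85 * 68 + 0.15 * 52.1
T_est = 57.8 + 7.815
T_est = 65.615

65.615


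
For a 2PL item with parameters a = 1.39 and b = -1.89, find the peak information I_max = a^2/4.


For 2PL, max info at theta = b = -1.89
I_max = a^2 / 4 = 1.39^2 / 4
= 1.9321 / 4
I_max = 0.483

0.483


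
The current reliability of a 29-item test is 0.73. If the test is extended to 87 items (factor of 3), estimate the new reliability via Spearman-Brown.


r_new = (n * rxx) / (1 + (n-1) * rxx)
r_new = (3 * 0.73) / (1 + 2 * 0.73)
r_new = 2.19 / 2.46
r_new = 0.8902

0.8902


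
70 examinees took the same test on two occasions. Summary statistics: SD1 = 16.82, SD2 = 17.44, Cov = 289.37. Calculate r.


r = cov(X,Y) / (SD_X * SD_Y)
r = 289.37 / (16.82 * 17.44)
r = 289.37 / 293.3408
r = 0.9865

0.9865


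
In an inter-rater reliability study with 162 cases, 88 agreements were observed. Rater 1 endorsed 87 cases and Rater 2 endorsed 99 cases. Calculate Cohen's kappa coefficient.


P_o = 88/162 = 0.54321
P_e = (87*99 + 75*63) / 26244 = 0.50823
kappa = (P_o - P_e) / (1 - P_e)
kappa = (0.54321 - 0.50823) / (1 - 0.50823)
kappa = 0.0711

0.0711


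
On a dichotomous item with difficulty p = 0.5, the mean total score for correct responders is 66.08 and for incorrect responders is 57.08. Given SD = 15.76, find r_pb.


q = 1 - p = 0.5
rpb = ((M1 - M0) / SD) * sqrt(p * q)
rpb = ((66.08 - 57.08) / 15.76) * sqrt(0.5 * 0.5)
rpb = 0.2855

0.2855


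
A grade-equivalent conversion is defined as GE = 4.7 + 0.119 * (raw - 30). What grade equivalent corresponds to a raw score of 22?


raw - median = 22 - 30 = -8
slope * diff = 0.119 * -8 = -0.952
GE = 4.7 + -0.952
GE = 3.748

3.748


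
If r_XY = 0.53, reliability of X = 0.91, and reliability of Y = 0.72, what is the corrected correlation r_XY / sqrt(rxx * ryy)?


r_corrected = rxy / sqrt(rxx * ryy)
= 0.53 / sqrt(0.91 * 0.72)
= 0.53 / sqrt(0.6552)
= 0.53 / 0.809444
r_corrected = 0.6548

0.6548


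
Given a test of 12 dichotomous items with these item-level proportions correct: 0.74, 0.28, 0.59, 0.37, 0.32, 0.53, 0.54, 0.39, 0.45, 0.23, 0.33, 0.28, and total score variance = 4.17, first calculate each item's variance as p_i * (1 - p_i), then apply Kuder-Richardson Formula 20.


For each item, compute p_i * q_i:
  Item 1: 0.74 * 0.26 = 0.1924
  Item 2: 0.28 * 0.72 = 0.2016
  Item 3: 0.59 * 0.41 = 0.2419
  Item 4: 0.37 * 0.63 = 0.2331
  Item 5: 0.32 * 0.68 = 0.2176
  Item 6: 0.53 * 0.47 = 0.2491
  Item 7: 0.54 * 0.46 = 0.2484
  Item 8: 0.39 * 0.61 = 0.2379
  Item 9: 0.45 * 0.55 = 0.2475
  Item 10: 0.23 * 0.77 = 0.1771
  Item 11: 0.33 * 0.67 = 0.2211
  Item 12: 0.28 * 0.72 = 0.2016
Sum(p_i * q_i) = 0.1924 + 0.2016 + 0.2419 + 0.2331 + 0.2176 + 0.2491 + 0.2484 + 0.2379 + 0.2475 + 0.1771 + 0.2211 + 0.2016 = 2.6693
KR-20 = (k/(k-1)) * (1 - Sum(p_i*q_i) / Var_total)
= (12/11) * (1 - 2.6693/4.17)
= 1.0909 * 0.3599
KR-20 = 0.3926

0.3926


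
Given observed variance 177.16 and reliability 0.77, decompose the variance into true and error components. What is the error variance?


var_true = rxx * var_obs = 0.77 * 177.16 = 136.4132
var_error = var_obs - var_true
var_error = 177.16 - 136.4132
var_error = 40.7468

40.7468


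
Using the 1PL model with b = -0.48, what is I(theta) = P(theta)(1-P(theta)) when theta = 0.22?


P = 1/(1+exp(-(0.22--0.48))) = 0.6682
I = P*(1-P) = 0.6682 * 0.3318
I = 0.2217

0.2217


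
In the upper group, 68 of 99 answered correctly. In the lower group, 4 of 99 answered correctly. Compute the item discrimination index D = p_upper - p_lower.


p_upper = 68/99 = 0.6869
p_lower = 4/99 = 0.0404
D = 0.6869 - 0.0404 = 0.6465

0.6465


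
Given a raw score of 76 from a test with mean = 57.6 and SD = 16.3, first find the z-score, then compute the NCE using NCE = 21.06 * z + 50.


z = (X - mean) / SD = (76 - 57.6) / 16.3
z = 18.4 / 16.3
z = 1.1288
NCE = NCE = 21.06z + 50
Carry z at full precision (z = 18.4 / 16.3) into the conversion:
NCE = 21.06 * (18.4 / 16.3) + 50 = 387.504 / 16.3 + 50
NCE = 23.7733 + 50
NCE = 73.7733

73.7733


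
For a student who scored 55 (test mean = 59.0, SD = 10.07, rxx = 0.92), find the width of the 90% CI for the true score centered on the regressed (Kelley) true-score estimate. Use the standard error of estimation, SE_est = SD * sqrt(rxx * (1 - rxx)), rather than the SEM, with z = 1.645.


True score estimate = 0.92*55 + 0.08*59.0 = 55.32
SE_est = SD * sqrt(rxx * (1 - rxx)) = 10.07 * sqrt(0.92 * 0.08) = 10.07 * sqrt(0.0736) = 2.731923
CI = T_est +/- z * SE_est, so width = 2 * z * SE_est = 2 * 1.645 * 2.731923
Width = 8.988

8.988


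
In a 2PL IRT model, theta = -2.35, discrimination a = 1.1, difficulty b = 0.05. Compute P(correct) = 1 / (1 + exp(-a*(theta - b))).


a*(theta - b) = 1.1 * (-2.35 - 0.05) = -2.64
exp(--2.64) = 14.0132
P = 1 / (1 + 14.0132)
P = 0.0666

0.0666


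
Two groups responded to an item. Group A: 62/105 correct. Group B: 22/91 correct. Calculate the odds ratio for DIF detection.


Odds_A = 62/43 = 1.4419
Odds_B = 22/69 = 0.3188
OR = Odds_A / Odds_B = 1.4419 / 0.3188
Exactly, OR = (62 * 69) / (43 * 22) = 4278 / 946
OR = 4.5222

4.5222


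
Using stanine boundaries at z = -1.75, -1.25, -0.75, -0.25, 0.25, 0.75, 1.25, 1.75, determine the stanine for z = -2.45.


Stanine boundaries: [-1.75, -1.25, -0.75, -0.25, 0.25, 0.75, 1.25, 1.75]
z = -2.45
Check each boundary:
  z < -1.75
  z < -1.25
  z < -0.75
  z < -0.25
  z < 0.25
  z < 0.75
  z < 1.25
  z < 1.75
Highest qualifying boundary gives stanine = 1

1


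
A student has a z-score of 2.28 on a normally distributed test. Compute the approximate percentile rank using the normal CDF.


CDF(z) = 0.5 * (1 + erf(z/sqrt(2)))
erf(1.6122) = 0.9774
CDF = 0.9887
Percentile rank = 0.9887 * 100 = 98.87

98.87


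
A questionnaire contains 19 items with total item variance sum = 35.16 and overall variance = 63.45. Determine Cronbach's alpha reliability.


alpha = (k/(k-1)) * (1 - sum(si^2)/s_total^2)
= (19/18) * (1 - 35.16/63.45)
alpha = 0.4706

0.4706


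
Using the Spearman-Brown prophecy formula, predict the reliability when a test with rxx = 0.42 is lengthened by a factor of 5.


r_new = (n * rxx) / (1 + (n-1) * rxx)
r_new = (5 * 0.42) / (1 + 4 * 0.42)
r_new = 2.1 / 2.68
r_new = 0.7836

0.7836


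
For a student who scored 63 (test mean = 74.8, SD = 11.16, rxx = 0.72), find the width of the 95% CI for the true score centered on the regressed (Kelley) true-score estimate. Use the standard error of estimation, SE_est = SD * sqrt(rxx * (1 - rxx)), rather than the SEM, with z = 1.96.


True score estimate = 0.72*63 + 0.28*74.8 = 66.304
SE_est = SD * sqrt(rxx * (1 - rxx)) = 11.16 * sqrt(0.72 * 0.28) = 11.16 * sqrt(0.2016) = 5.010828
CI = T_est +/- z * SE_est, so width = 2 * z * SE_est = 2 * 1.96 * 5.010828
Width = 19.6424

19.6424


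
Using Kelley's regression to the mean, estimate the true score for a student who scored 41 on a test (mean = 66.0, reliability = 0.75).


T_est = rxx * X + (1 - rxx) * mean
T_est = 0.75 * 41 + 0.25 * 66.0
T_est = 30.75 + 16.5
T_est = 47.25

47.25


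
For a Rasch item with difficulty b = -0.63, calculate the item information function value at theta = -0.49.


P = 1/(1+exp(-(-0.49--0.63))) = 0.5349
I = P*(1-P) = 0.5349 * 0.4651
I = 0.2488

0.2488


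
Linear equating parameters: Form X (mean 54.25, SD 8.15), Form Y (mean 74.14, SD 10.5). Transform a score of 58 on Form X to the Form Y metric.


slope = SD_Y / SD_X = 10.5 / 8.15 ~ 1.2883
intercept = mean_Y - slope * mean_X = 74.14 - (10.5 / 8.15) * 54.25 ~ 4.2474
Y = slope * X + intercept. To avoid rounding drift from the rounded slope/intercept, evaluate the equivalent form Y = mean_Y + SD_Y * (X - mean_X) / SD_X at full precision:
Y = 74.14 + 10.5 * (58 - 54.25) / 8.15
Y = 74.14 + 10.5 * 3.75 / 8.15
Y = 74.14 + 39.375 / 8.15
Y = 74.14 + 4.8313
Y = 78.9713

78.9713


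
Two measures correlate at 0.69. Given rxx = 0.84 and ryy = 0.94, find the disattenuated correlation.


r_corrected = rxy / sqrt(rxx * ryy)
= 0.69 / sqrt(0.84 * 0.94)
= 0.69 / sqrt(0.7896)
= 0.69 / 0.888594
r_corrected = 0.7765

0.7765


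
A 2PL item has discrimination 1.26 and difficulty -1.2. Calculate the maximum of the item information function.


For 2PL, max info at theta = b = -1.2
I_max = a^2 / 4 = 1.26^2 / 4
= 1.5876 / 4
I_max = 0.3969

0.3969


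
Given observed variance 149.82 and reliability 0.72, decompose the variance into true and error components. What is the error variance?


var_true = rxx * var_obs = 0.72 * 149.82 = 107.8704
var_error = var_obs - var_true
var_error = 149.82 - 107.8704
var_error = 41.9496

41.9496


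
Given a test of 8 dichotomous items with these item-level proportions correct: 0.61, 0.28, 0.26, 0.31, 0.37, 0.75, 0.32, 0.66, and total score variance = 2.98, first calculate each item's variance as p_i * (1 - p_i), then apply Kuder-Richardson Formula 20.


For each item, compute p_i * q_i:
  Item 1: 0.61 * 0.39 = 0.2379
  Item 2: 0.28 * 0.72 = 0.2016
  Item 3: 0.26 * 0.74 = 0.1924
  Item 4: 0.31 * 0.69 = 0.2139
  Item 5: 0.37 * 0.63 = 0.2331
  Item 6: 0.75 * 0.25 = 0.1875
  Item 7: 0.32 * 0.68 = 0.2176
  Item 8: 0.66 * 0.34 = 0.2244
Sum(p_i * q_i) = 0.2379 + 0.2016 + 0.1924 + 0.2139 + 0.2331 + 0.1875 + 0.2176 + 0.2244 = 1.7084
KR-20 = (k/(k-1)) * (1 - Sum(p_i*q_i) / Var_total)
= (8/7) * (1 - 1.7084/2.98)
= 1.1429 * 0.4267
KR-20 = 0.4877

0.4877


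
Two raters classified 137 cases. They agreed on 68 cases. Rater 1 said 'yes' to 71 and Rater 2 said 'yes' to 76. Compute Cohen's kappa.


P_o = 68/137 = 0.49635
P_e = (71*76 + 66*61) / 18769 = 0.501998
kappa = (P_o - P_e) / (1 - P_e)
kappa = (0.49635 - 0.501998) / (1 - 0.501998)
kappa = -0.0113

-0.0113


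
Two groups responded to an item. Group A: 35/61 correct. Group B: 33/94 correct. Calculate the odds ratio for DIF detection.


Odds_A = 35/26 = 1.3462
Odds_B = 33/61 = 0.541
OR = Odds_A / Odds_B = 1.3462 / 0.541
Exactly, OR = (35 * 61) / (26 * 33) = 2135 / 858
OR = 2.4883

2.4883


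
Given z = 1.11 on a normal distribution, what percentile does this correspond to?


CDF(z) = 0.5 * (1 + erf(z/sqrt(2)))
erf(0.7849) = 0.733
CDF = 0.8665
Percentile rank = 0.8665 * 100 = 86.65

86.65


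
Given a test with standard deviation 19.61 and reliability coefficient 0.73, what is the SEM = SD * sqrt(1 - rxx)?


SEM = SD * sqrt(1 - rxx)
SEM = 19.61 * sqrt(1 - 0.73)
SEM = 19.61 * sqrt(0.27) = 19.61 * 0.519615
SEM = 10.1897

10.1897


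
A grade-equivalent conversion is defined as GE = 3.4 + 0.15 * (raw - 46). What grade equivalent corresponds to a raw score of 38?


raw - median = 38 - 46 = -8
slope * diff = 0.15 * -8 = -1.2
GE = 3.4 + -1.2
GE = 2.2

2.2


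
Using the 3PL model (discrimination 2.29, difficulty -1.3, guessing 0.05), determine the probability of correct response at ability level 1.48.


logit = 2.29*(1.48 - -1.3) = 6.3662
P* = 1/(1 + exp(-6.3662)) = 0.9983
P = 0.05 + (1 - 0.05) * 0.9983
P = 0.9984

0.9984


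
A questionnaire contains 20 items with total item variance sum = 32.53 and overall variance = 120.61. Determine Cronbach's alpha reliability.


alpha = (k/(k-1)) * (1 - sum(si^2)/s_total^2)
= (20/19) * (1 - 32.53/120.61)
alpha = 0.7687

0.7687


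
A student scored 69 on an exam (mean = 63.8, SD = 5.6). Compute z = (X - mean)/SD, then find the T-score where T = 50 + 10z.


z = (X - mean) / SD = (69 - 63.8) / 5.6
z = 5.2 / 5.6
z = 0.9286
T-score = T = 50 + 10z
Carry z at full precision (z = 5.2 / 5.6) into the conversion:
T-score = 50 + 10 * (5.2 / 5.6) = 50 + 52 / 5.6
T-score = 50 + 9.2857
T-score = 59.2857

59.2857


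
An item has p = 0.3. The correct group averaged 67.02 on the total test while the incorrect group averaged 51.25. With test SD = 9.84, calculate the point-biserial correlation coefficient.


q = 1 - p = 0.7
rpb = ((M1 - M0) / SD) * sqrt(p * q)
rpb = ((67.02 - 51.25) / 9.84) * sqrt(0.3 * 0.7)
rpb = 0.7344

0.7344


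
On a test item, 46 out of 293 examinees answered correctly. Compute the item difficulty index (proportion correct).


Item difficulty p = number correct / total examinees
p = 46 / 293
p = 0.157

0.157


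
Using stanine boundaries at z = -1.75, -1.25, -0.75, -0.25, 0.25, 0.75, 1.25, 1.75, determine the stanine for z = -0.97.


Stanine boundaries: [-1.75, -1.25, -0.75, -0.25, 0.25, 0.75, 1.25, 1.75]
z = -0.97
Check each boundary:
  z >= -1.75 -> could be stanine 2
  z >= -1.25 -> could be stanine 3
  z < -0.75
  z < -0.25
  z < 0.25
  z < 0.75
  z < 1.25
  z < 1.75
Highest qualifying boundary gives stanine = 3

3


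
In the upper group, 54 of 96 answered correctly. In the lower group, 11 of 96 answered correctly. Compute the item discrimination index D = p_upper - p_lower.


p_upper = 54/96 = 0.5625
p_lower = 11/96 = 0.1146
D = 0.5625 - 0.1146 = 0.4479

0.4479


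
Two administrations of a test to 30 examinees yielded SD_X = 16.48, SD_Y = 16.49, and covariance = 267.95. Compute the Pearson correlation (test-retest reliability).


r = cov(X,Y) / (SD_X * SD_Y)
r = 267.95 / (16.48 * 16.49)
r = 267.95 / 271.7552
r = 0.986

0.986


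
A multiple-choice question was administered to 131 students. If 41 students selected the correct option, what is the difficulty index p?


Item difficulty p = number correct / total examinees
p = 41 / 131
p = 0.313

0.313


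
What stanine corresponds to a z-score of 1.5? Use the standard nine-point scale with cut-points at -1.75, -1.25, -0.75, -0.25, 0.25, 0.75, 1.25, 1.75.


Stanine boundaries: [-1.75, -1.25, -0.75, -0.25, 0.25, 0.75, 1.25, 1.75]
z = 1.5
Check each boundary:
  z >= -1.75 -> could be stanine 2
  z >= -1.25 -> could be stanine 3
  z >= -0.75 -> could be stanine 4
  z >= -0.25 -> could be stanine 5
  z >= 0.25 -> could be stanine 6
  z >= 0.75 -> could be stanine 7
  z >= 1.25 -> could be stanine 8
  z < 1.75
Highest qualifying boundary gives stanine = 8

8


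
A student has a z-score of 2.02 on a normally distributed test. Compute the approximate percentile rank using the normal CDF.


CDF(z) = 0.5 * (1 + erf(z/sqrt(2)))
erf(1.4284) = 0.9566
CDF = 0.9783
Percentile rank = 0.9783 * 100 = 97.83

97.83


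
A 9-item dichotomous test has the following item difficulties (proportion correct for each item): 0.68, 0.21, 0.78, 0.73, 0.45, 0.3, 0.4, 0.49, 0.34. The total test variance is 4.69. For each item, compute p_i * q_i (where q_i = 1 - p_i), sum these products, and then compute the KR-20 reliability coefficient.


For each item, compute p_i * q_i:
  Item 1: 0.68 * 0.32 = 0.2176
  Item 2: 0.21 * 0.79 = 0.1659
  Item 3: 0.78 * 0.22 = 0.1716
  Item 4: 0.73 * 0.27 = 0.1971
  Item 5: 0.45 * 0.55 = 0.2475
  Item 6: 0.3 * 0.7 = 0.21
  Item 7: 0.4 * 0.6 = 0.24
  Item 8: 0.49 * 0.51 = 0.2499
  Item 9: 0.34 * 0.66 = 0.2244
Sum(p_i * q_i) = 0.2176 + 0.1659 + 0.1716 + 0.1971 + 0.2475 + 0.21 + 0.24 + 0.2499 + 0.2244 = 1.924
KR-20 = (k/(k-1)) * (1 - Sum(p_i*q_i) / Var_total)
= (9/8) * (1 - 1.924/4.69)
= 1.125 * 0.5898
KR-20 = 0.6635

0.6635


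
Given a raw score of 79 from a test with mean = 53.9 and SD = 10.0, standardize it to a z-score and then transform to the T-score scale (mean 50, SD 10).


z = (X - mean) / SD = (79 - 53.9) / 10.0
z = 25.1 / 10.0
z = 2.51
T-score = T = 50 + 10z
Carry z at full precision (z = 25.1 / 10.0) into the conversion:
T-score = 50 + 10 * (25.1 / 10.0) = 50 + 251 / 10.0
T-score = 50 + 25.1
T-score = 75.1

75.1


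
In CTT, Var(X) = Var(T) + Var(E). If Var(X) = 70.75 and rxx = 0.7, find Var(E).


var_true = rxx * var_obs = 0.7 * 70.75 = 49.525
var_error = var_obs - var_true
var_error = 70.75 - 49.525
var_error = 21.225

21.225


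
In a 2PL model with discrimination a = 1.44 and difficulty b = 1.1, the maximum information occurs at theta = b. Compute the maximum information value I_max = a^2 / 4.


For 2PL, max info at theta = b = 1.1
I_max = a^2 / 4 = 1.44^2 / 4
= 2.0736 / 4
I_max = 0.5184

0.5184


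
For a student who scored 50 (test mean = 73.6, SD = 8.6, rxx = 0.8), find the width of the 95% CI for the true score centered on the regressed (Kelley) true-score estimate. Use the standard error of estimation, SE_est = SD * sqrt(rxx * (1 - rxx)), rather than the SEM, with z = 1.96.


True score estimate = 0.8*50 + 0.2*73.6 = 54.72
SE_est = SD * sqrt(rxx * (1 - rxx)) = 8.6 * sqrt(0.8 * 0.2) = 8.6 * sqrt(0.16) = 3.44
CI = T_est +/- z * SE_est, so width = 2 * z * SE_est = 2 * 1.96 * 3.44
Width = 13.4848

13.4848


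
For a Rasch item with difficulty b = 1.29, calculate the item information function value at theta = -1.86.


P = 1/(1+exp(-(-1.86-1.29))) = 0.0411
I = P*(1-P) = 0.0411 * 0.9589
I = 0.0394

0.0394


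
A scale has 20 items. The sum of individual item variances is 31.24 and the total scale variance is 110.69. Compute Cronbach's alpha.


alpha = (k/(k-1)) * (1 - sum(si^2)/s_total^2)
= (20/19) * (1 - 31.24/110.69)
alpha = 0.7555

0.7555


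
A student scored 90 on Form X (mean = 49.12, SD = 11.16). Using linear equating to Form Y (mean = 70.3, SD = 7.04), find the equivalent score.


slope = SD_Y / SD_X = 7.04 / 11.16 ~ 0.6308
intercept = mean_Y - slope * mean_X = 70.3 - (7.04 / 11.16) * 49.12 ~ 39.3139
Y = slope * X + intercept. To avoid rounding drift from the rounded slope/intercept, evaluate the equivalent form Y = mean_Y + SD_Y * (X - mean_X) / SD_X at full precision:
Y = 70.3 + 7.04 * (90 - 49.12) / 11.16
Y = 70.3 + 7.04 * 40.88 / 11.16
Y = 70.3 + 287.7952 / 11.16
Y = 70.3 + 25.7881
Y = 96.0881

96.0881


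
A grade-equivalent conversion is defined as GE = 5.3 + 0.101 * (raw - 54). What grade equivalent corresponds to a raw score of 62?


raw - median = 62 - 54 = 8
slope * diff = 0.101 * 8 = 0.808
GE = 5.3 + 0.808
GE = 6.108

6.108


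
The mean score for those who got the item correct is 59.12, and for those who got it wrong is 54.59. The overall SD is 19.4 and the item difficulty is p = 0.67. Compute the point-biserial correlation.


q = 1 - p = 0.33
rpb = ((M1 - M0) / SD) * sqrt(p * q)
rpb = ((59.12 - 54.59) / 19.4) * sqrt(0.67 * 0.33)
rpb = 0.1098

0.1098


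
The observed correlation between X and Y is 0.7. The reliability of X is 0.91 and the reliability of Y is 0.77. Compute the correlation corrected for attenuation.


r_corrected = rxy / sqrt(rxx * ryy)
= 0.7 / sqrt(0.91 * 0.77)
= 0.7 / sqrt(0.7007)
= 0.7 / 0.837078
r_corrected = 0.8362

0.8362


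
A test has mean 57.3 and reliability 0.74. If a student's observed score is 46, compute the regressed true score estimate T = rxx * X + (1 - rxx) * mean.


T_est = rxx * X + (1 - rxx) * mean
T_est = 0.74 * 46 + 0.26 * 57.3
T_est = 34.04 + 14.898
T_est = 48.938

48.938


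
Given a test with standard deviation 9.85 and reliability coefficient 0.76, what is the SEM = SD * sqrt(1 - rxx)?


SEM = SD * sqrt(1 - rxx)
SEM = 9.85 * sqrt(1 - 0.76)
SEM = 9.85 * sqrt(0.24) = 9.85 * 0.489898
SEM = 4.8255

4.8255


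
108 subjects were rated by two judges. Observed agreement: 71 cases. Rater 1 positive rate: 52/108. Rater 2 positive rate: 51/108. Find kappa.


P_o = 71/108 = 0.657407
P_e = (52*51 + 56*57) / 11664 = 0.501029
kappa = (P_o - P_e) / (1 - P_e)
kappa = (0.657407 - 0.501029) / (1 - 0.501029)
kappa = 0.3134

0.3134


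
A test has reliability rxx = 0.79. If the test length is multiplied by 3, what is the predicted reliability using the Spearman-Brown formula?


r_new = (n * rxx) / (1 + (n-1) * rxx)
r_new = (3 * 0.79) / (1 + 2 * 0.79)
r_new = 2.37 / 2.58
r_new = 0.9186

0.9186


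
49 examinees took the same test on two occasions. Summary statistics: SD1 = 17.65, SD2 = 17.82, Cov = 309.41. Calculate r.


r = cov(X,Y) / (SD_X * SD_Y)
r = 309.41 / (17.65 * 17.82)
r = 309.41 / 314.523
r = 0.9837

0.9837


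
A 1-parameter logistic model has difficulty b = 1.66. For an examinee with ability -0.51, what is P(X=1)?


theta - b = -0.51 - 1.66 = -2.17
exp(-(theta - b)) = exp(2.17) = 8.7583
P = 1 / (1 + 8.7583)
P = 0.1025

0.1025


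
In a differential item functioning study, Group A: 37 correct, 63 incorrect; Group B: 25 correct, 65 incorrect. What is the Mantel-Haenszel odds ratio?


Odds_A = 37/63 = 0.5873
Odds_B = 25/65 = 0.3846
OR = Odds_A / Odds_B = 0.5873 / 0.3846
Exactly, OR = (37 * 65) / (63 * 25) = 2405 / 1575
OR = 1.527

1.527


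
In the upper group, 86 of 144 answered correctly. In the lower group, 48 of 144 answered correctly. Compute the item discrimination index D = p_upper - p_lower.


p_upper = 86/144 = 0.5972
p_lower = 48/144 = 0.3333
D = 0.5972 - 0.3333 = 0.2639

0.2639


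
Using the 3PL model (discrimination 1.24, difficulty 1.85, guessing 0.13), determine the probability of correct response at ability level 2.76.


logit = 1.24*(2.76 - 1.85) = 1.1284
P* = 1/(1 + exp(-1.1284)) = 0.7555
P = 0.13 + (1 - 0.13) * 0.7555
P = 0.7873

0.7873
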